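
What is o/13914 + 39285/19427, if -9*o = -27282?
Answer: 908251804/405460917 ≈ 2.2400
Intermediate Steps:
o = 9094/3 (o = -⅑*(-27282) = 9094/3 ≈ 3031.3)
o/13914 + 39285/19427 = (9094/3)/13914 + 39285/19427 = (9094/3)*(1/13914) + 39285*(1/19427) = 4547/20871 + 39285/19427 = 908251804/405460917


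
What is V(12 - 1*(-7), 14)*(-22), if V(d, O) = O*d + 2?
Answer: -5896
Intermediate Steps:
V(d, O) = 2 + O*d
V(12 - 1*(-7), 14)*(-22) = (2 + 14*(12 - 1*(-7)))*(-22) = (2 + 14*(12 + 7))*(-22) = (2 + 14*19)*(-22) = (2 + 266)*(-22) = 268*(-22) = -5896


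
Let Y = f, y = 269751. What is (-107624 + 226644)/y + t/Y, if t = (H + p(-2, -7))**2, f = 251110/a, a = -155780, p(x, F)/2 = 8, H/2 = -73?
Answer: -71013871506980/6773717361 ≈ -10484.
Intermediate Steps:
H = -146 (H = 2*(-73) = -146)
p(x, F) = 16 (p(x, F) = 2*8 = 16)
f = -25111/15578 (f = 251110/(-155780) = 251110*(-1/155780) = -25111/15578 ≈ -1.6120)
Y = -25111/15578 ≈ -1.6120
t = 16900 (t = (-146 + 16)**2 = (-130)**2 = 16900)
(-107624 + 226644)/y + t/Y = (-107624 + 226644)/269751 + 16900/(-25111/15578) = 119020*(1/269751) + 16900*(-15578/25111) = 119020/269751 - 263268200/25111 = -71013871506980/6773717361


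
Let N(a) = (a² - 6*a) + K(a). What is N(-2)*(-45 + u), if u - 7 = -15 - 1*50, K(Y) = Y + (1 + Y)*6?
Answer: -824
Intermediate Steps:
K(Y) = 6 + 7*Y (K(Y) = Y + (6 + 6*Y) = 6 + 7*Y)
N(a) = 6 + a + a² (N(a) = (a² - 6*a) + (6 + 7*a) = 6 + a + a²)
u = -58 (u = 7 + (-15 - 1*50) = 7 + (-15 - 50) = 7 - 65 = -58)
N(-2)*(-45 + u) = (6 - 2 + (-2)²)*(-45 - 58) = (6 - 2 + 4)*(-103) = 8*(-103) = -824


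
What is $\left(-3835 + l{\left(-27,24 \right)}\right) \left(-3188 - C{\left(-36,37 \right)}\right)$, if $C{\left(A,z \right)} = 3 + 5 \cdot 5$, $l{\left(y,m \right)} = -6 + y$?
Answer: $12439488$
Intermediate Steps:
$C{\left(A,z \right)} = 28$ ($C{\left(A,z \right)} = 3 + 25 = 28$)
$\left(-3835 + l{\left(-27,24 \right)}\right) \left(-3188 - C{\left(-36,37 \right)}\right) = \left(-3835 - 33\right) \left(-3188 - 28\right) = \left(-3868\right) \left(-3216\right) = 12439488$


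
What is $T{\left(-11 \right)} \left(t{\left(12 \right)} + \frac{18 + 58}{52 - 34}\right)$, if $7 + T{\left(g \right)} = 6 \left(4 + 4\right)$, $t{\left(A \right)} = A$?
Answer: $\frac{5986}{9} \approx 665.11$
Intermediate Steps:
$T{\left(g \right)} = 41$ ($T{\left(g \right)} = -7 + 6 \left(4 + 4\right) = -7 + 6 \cdot 8 = -7 + 48 = 41$)
$T{\left(-11 \right)} \left(t{\left(12 \right)} + \frac{18 + 58}{52 - 34}\right) = 41 \left(12 + \frac{18 + 58}{52 - 34}\right) = 41 \left(12 + \frac{76}{18}\right) = 41 \left(12 + 76 \cdot \frac{1}{18}\right) = 41 \left(12 + \frac{38}{9}\right) = 41 \cdot \frac{146}{9} = \frac{5986}{9}$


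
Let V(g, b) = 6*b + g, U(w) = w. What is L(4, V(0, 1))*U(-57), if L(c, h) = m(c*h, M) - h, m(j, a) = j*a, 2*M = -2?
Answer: 1710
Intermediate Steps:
M = -1 (M = (½)*(-2) = -1)
V(g, b) = g + 6*b
m(j, a) = a*j
L(c, h) = -h - c*h (L(c, h) = -c*h - h = -h - c*h)
L(4, V(0, 1))*U(-57) = ((0 + 6*1)*(-1 - 1*4))*(-57) = ((0 + 6)*(-1 - 4))*(-57) = (6*(-5))*(-57) = -30*(-57) = 1710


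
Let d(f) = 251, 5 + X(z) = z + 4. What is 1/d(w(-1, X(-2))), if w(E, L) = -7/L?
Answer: 1/251 ≈ 0.0039841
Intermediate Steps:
X(z) = -1 + z (X(z) = -5 + (z + 4) = -5 + (4 + z) = -1 + z)
1/d(w(-1, X(-2))) = 1/251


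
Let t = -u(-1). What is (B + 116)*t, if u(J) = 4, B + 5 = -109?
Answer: -8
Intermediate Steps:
B = -114 (B = -5 - 109 = -114)
t = -4 (t = -1*4 = -4)
(B + 116)*t = (-114 + 116)*(-4) = 2*(-4) = -8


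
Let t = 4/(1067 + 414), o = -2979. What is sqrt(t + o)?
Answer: I*sqrt(6534016495)/1481 ≈ 54.58*I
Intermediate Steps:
t = 4/1481 ≈ 0.0027009
sqrt(t + o) = sqrt(4/1481 - 2979) = sqrt(-4411895/1481) = I*sqrt(6534016495)/1481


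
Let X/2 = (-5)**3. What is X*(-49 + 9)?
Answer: 10000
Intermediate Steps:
X = -250 (X = 2*(-5)**3 = 2*(-125) = -250)
X*(-49 + 9) = -250*(-49 + 9) = -250*(-40) = 10000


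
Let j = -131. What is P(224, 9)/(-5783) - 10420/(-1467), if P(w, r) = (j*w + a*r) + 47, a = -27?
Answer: 103594040/8483661 ≈ 12.211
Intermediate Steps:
P(w, r) = 47 - 131*w - 27*r (P(w, r) = (-131*w - 27*r) + 47 = 47 - 131*w - 27*r)
P(224, 9)/(-5783) - 10420/(-1467) = (47 - 131*224 - 27*9)/(-5783) - 10420/(-1467) = (47 - 29344 - 243)*(-1/5783) - 10420*(-1/1467) = -29540*(-1/5783) + 10420/1467 = 29540/5783 + 10420/1467 = 103594040/8483661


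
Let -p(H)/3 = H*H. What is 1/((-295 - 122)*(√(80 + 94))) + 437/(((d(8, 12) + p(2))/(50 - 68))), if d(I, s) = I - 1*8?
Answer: 1311/2 - √174/72558 ≈ 655.50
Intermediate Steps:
p(H) = -3*H² (p(H) = -3*H*H = -3*H²)
d(I, s) = -8 + I (d(I, s) = I - 8 = -8 + I)
1/((-295 - 122)*(√(80 + 94))) + 437/(((d(8, 12) + p(2))/(50 - 68))) = 1/((-295 - 122)*(√(80 + 94))) + 437/((((-8 + 8) - 3*2²)/(50 - 68))) = 1/((-417)*(√174)) + 437/(((0 - 3*4)/(-18))) = -√174/72558 + 437/(((0 - 12)*(-1/18))) = -√174/72558 + 437/((-12*(-1/18))) = -√174/72558 + 437/(⅔) = -√174/72558 + 437*(3/2) = -√174/72558 + 1311/2 = 1311/2 - √174/72558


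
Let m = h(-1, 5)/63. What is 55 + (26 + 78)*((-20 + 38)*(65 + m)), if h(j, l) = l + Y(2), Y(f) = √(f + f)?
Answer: 121943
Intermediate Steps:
Y(f) = √2*√f (Y(f) = √(2*f) = √2*√f)
h(j, l) = 2 + l (h(j, l) = l + √2*√2 = l + 2 = 2 + l)
m = ⅑ (m = (2 + 5)/63 = 7*(1/63) = ⅑ ≈ 0.11111)
55 + (26 + 78)*((-20 + 38)*(65 + m)) = 55 + (26 + 78)*((-20 + 38)*(65 + ⅑)) = 55 + 104*(18*(586/9)) = 55 + 104*1172 = 55 + 121888 = 121943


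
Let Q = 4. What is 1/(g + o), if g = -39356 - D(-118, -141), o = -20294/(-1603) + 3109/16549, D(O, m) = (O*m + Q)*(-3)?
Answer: 26528047/280742285923 ≈ 9.4493e-5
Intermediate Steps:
D(O, m) = -12 - 3*O*m (D(O, m) = (O*m + 4)*(-3) = (4 + O*m)*(-3) = -12 - 3*O*m)
o = 340829133/26528047 (o = -20294*(-1/1603) + 3109*(1/16549) = 20294/1603 + 3109/16549 = 340829133/26528047 ≈ 12.848)
g = 10570 (g = -39356 - (-12 - 3*(-118)*(-141)) = -39356 - (-12 - 49914) = -39356 - 1*(-49926) = -39356 + 49926 = 10570)
1/(g + o) = 1/(10570 + 340829133/26528047) = 1/(280742285923/26528047) = 26528047/280742285923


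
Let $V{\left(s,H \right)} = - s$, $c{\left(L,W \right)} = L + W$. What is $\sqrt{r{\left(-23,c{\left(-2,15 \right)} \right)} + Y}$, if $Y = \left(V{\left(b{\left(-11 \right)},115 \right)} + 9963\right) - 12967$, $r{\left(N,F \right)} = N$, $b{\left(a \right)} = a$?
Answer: $2 i \sqrt{754} \approx 54.918 i$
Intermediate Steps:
$Y = -2993$ ($Y = \left(\left(-1\right) \left(-11\right) + 9963\right) - 12967 = \left(11 + 9963\right) - 12967 = 9974 - 12967 = -2993$)
$\sqrt{r{\left(-23,c{\left(-2,15 \right)} \right)} + Y} = \sqrt{-23 - 2993} = \sqrt{-3016} = 2 i \sqrt{754}$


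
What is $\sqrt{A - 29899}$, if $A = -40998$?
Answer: $i \sqrt{70897} \approx 266.26 i$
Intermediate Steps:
$\sqrt{A - 29899} = \sqrt{-40998 - 29899} = \sqrt{-70897} = i \sqrt{70897}$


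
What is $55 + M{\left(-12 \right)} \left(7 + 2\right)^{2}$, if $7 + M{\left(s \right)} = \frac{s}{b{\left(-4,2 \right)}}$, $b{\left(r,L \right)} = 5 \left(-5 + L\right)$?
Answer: $- \frac{2236}{5} \approx -447.2$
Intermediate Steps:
$b{\left(r,L \right)} = -25 + 5 L$
$M{\left(s \right)} = -7 - \frac{s}{15}$ ($M{\left(s \right)} = -7 + \frac{s}{-25 + 5 \cdot 2} = -7 + \frac{s}{-25 + 10} = -7 + \frac{s}{-15} = -7 + s \left(- \frac{1}{15}\right) = -7 - \frac{s}{15}$)
$55 + M{\left(-12 \right)} \left(7 + 2\right)^{2} = 55 + \left(-7 - - \frac{4}{5}\right) \left(7 + 2\right)^{2} = 55 + \left(-7 + \frac{4}{5}\right) 9^{2} = 55 - \frac{2511}{5} = - \frac{2236}{5}$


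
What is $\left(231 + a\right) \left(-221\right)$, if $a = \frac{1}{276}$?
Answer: $- \frac{14090297}{276} \approx -51052.0$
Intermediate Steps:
$a = \frac{1}{276} \approx 0.0036232$
$\left(231 + a\right) \left(-221\right) = \left(231 + \frac{1}{276}\right) \left(-221\right) = \frac{63757}{276} \left(-221\right) = - \frac{14090297}{276}$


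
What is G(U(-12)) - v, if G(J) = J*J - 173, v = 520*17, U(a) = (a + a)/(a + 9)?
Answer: -8949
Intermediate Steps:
U(a) = 2*a/(9 + a) (U(a) = (2*a)/(9 + a) = 2*a/(9 + a))
v = 8840
G(J) = -173 + J² (G(J) = J² - 173 = -173 + J²)
G(U(-12)) - v = (-173 + (2*(-12)/(9 - 12))²) - 1*8840 = (-173 + (2*(-12)/(-3))²) - 8840 = (-173 + (2*(-12)*(-⅓))²) - 8840 = (-173 + 8²) - 8840 = (-173 + 64) - 8840 = -109 - 8840 = -8949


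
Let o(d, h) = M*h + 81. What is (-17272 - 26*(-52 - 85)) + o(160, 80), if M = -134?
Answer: -24349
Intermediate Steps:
o(d, h) = 81 - 134*h (o(d, h) = -134*h + 81 = 81 - 134*h)
(-17272 - 26*(-52 - 85)) + o(160, 80) = (-17272 - 26*(-52 - 85)) + (81 - 134*80) = (-17272 - 26*(-137)) + (81 - 10720) = (-17272 + 3562) - 10639 = -13710 - 10639 = -24349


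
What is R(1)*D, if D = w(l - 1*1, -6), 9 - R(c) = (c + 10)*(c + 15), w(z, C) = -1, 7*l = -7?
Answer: 167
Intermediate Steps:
l = -1 (l = (1/7)*(-7) = -1)
R(c) = 9 - (10 + c)*(15 + c) (R(c) = 9 - (c + 10)*(c + 15) = 9 - (10 + c)*(15 + c))
D = -1
R(1)*D = (-141 - 1*1**2 - 25*1)*(-1) = (-141 - 1*1 - 25)*(-1) = (-141 - 1 - 25)*(-1) = -167*(-1) = 167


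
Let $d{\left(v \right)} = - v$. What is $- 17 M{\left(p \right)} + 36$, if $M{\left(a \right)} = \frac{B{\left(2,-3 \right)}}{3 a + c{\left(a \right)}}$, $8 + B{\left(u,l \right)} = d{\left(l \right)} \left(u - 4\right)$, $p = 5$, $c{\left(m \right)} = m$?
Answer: $\frac{479}{10} \approx 47.9$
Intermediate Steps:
$B{\left(u,l \right)} = -8 - l \left(-4 + u\right)$ ($B{\left(u,l \right)} = -8 + - l \left(u - 4\right) = -8 + - l \left(-4 + u\right) = -8 - l \left(-4 + u\right)$)
$M{\left(a \right)} = - \frac{7}{2 a}$ ($M{\left(a \right)} = \frac{-8 + 4 \left(-3\right) - \left(-3\right) 2}{3 a + a} = \frac{-8 - 12 + 6}{4 a} = - 14 \frac{1}{4 a} = - \frac{7}{2 a}$)
$- 17 M{\left(p \right)} + 36 = - 17 \left(- \frac{7}{2 \cdot 5}\right) + 36 = - 17 \left(\left(- \frac{7}{2}\right) \frac{1}{5}\right) + 36 = \left(-17\right) \left(- \frac{7}{10}\right) + 36 = \frac{119}{10} + 36 = \frac{479}{10}$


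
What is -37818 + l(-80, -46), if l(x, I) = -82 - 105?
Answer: -38005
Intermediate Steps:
l(x, I) = -187
-37818 + l(-80, -46) = -37818 - 187 = -38005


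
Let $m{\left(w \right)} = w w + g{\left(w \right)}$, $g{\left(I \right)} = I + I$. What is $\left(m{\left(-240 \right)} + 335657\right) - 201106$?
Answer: $191671$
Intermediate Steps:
$g{\left(I \right)} = 2 I$
$m{\left(w \right)} = w^{2} + 2 w$ ($m{\left(w \right)} = w w + 2 w = w^{2} + 2 w$)
$\left(m{\left(-240 \right)} + 335657\right) - 201106 = \left(- 240 \left(2 - 240\right) + 335657\right) - 201106 = \left(\left(-240\right) \left(-238\right) + 335657\right) - 201106 = \left(57120 + 335657\right) - 201106 = 392777 - 201106 = 191671$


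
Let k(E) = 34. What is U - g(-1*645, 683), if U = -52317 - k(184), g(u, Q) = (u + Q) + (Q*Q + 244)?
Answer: -519122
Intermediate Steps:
g(u, Q) = 244 + Q + u + Q² (g(u, Q) = (Q + u) + (Q² + 244) = (Q + u) + (244 + Q²) = 244 + Q + u + Q²)
U = -52351 (U = -52317 - 1*34 = -52317 - 34 = -52351)
U - g(-1*645, 683) = -52351 - (244 + 683 - 1*645 + 683²) = -52351 - (244 + 683 - 645 + 466489) = -52351 - 1*466771 = -52351 - 466771 = -519122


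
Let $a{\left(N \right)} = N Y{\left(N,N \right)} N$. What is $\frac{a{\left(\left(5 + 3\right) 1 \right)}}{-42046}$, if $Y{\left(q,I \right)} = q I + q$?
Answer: $- \frac{2304}{21023} \approx -0.10959$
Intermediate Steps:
$Y{\left(q,I \right)} = q + I q$ ($Y{\left(q,I \right)} = I q + q = q + I q$)
$a{\left(N \right)} = N^{3} \left(1 + N\right)$ ($a{\left(N \right)} = N N \left(1 + N\right) N = N^{2} \left(1 + N\right) N = N^{3} \left(1 + N\right)$)
$\frac{a{\left(\left(5 + 3\right) 1 \right)}}{-42046} = \frac{\left(\left(5 + 3\right) 1\right)^{3} \left(1 + \left(5 + 3\right) 1\right)}{-42046} = \left(8 \cdot 1\right)^{3} \left(1 + 8 \cdot 1\right) \left(- \frac{1}{42046}\right) = 8^{3} \left(1 + 8\right) \left(- \frac{1}{42046}\right) = 512 \cdot 9 \left(- \frac{1}{42046}\right) = 4608 \left(- \frac{1}{42046}\right) = - \frac{2304}{21023}$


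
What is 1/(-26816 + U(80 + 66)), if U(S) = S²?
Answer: -1/5500 ≈ -0.00018182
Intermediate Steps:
1/(-26816 + U(80 + 66)) = 1/(-26816 + (80 + 66)²) = 1/(-26816 + 146²) = 1/(-26816 + 21316) = 1/(-5500) = -1/5500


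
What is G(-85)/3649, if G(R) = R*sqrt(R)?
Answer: -85*I*sqrt(85)/3649 ≈ -0.21476*I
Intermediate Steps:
G(R) = R**(3/2)
G(-85)/3649 = (-85)**(3/2)/3649 = -85*I*sqrt(85)*(1/3649) = -85*I*sqrt(85)/3649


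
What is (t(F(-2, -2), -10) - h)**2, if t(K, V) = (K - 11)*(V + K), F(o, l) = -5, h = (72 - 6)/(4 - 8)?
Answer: 263169/4 ≈ 65792.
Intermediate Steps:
h = -33/2 (h = 66/(-4) = 66*(-1/4) = -33/2 ≈ -16.500)
t(K, V) = (-11 + K)*(K + V)
(t(F(-2, -2), -10) - h)**2 = (((-5)**2 - 11*(-5) - 11*(-10) - 5*(-10)) - 1*(-33/2))**2 = ((25 + 55 + 110 + 50) + 33/2)**2 = (240 + 33/2)**2 = (513/2)**2 = 263169/4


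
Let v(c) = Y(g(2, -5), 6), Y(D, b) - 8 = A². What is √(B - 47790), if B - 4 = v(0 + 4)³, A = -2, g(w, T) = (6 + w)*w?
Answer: I*√46058 ≈ 214.61*I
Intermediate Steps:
g(w, T) = w*(6 + w)
Y(D, b) = 12 (Y(D, b) = 8 + (-2)² = 8 + 4 = 12)
v(c) = 12
B = 1732 (B = 4 + 12³ = 4 + 1728 = 1732)
√(B - 47790) = √(1732 - 47790) = √(-46058) = I*√46058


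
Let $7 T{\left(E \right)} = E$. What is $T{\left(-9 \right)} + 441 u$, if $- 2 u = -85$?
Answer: $\frac{262377}{14} \approx 18741.0$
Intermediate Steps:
$u = \frac{85}{2}$ ($u = \left(- \frac{1}{2}\right) \left(-85\right) = \frac{85}{2} \approx 42.5$)
$T{\left(E \right)} = \frac{E}{7}$
$T{\left(-9 \right)} + 441 u = \frac{1}{7} \left(-9\right) + 441 \cdot \frac{85}{2} = - \frac{9}{7} + \frac{37485}{2} = \frac{262377}{14}$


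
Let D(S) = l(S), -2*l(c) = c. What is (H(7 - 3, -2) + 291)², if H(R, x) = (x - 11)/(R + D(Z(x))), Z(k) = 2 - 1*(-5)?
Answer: 70225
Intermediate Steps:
Z(k) = 7 (Z(k) = 2 + 5 = 7)
l(c) = -c/2
D(S) = -S/2
H(R, x) = (-11 + x)/(-7/2 + R) (H(R, x) = (x - 11)/(R - ½*7) = (-11 + x)/(R - 7/2) = (-11 + x)/(-7/2 + R))
(H(7 - 3, -2) + 291)² = (2*(-11 - 2)/(-7 + 2*(7 - 3)) + 291)² = (2*(-13)/(-7 + 2*4) + 291)² = (2*(-13)/(-7 + 8) + 291)² = (2*(-13)/1 + 291)² = (2*1*(-13) + 291)² = (-26 + 291)² = 265² = 70225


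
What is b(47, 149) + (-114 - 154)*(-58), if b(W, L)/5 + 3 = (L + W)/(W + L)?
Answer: 15534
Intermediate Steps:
b(W, L) = -10 (b(W, L) = -15 + 5*((L + W)/(W + L)) = -15 + 5*((L + W)/(L + W)) = -15 + 5*1 = -15 + 5 = -10)
b(47, 149) + (-114 - 154)*(-58) = -10 + (-114 - 154)*(-58) = -10 - 268*(-58) = -10 + 15544 = 15534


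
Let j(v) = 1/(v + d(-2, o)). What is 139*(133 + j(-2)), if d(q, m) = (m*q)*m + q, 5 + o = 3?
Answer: 221705/12 ≈ 18475.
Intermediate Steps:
o = -2 (o = -5 + 3 = -2)
d(q, m) = q + q*m² (d(q, m) = q*m² + q = q + q*m²)
j(v) = 1/(-10 + v) (j(v) = 1/(v - 2*(1 + (-2)²)) = 1/(v - 2*(1 + 4)) = 1/(v - 2*5) = 1/(v - 10) = 1/(-10 + v))
139*(133 + j(-2)) = 139*(133 + 1/(-10 - 2)) = 139*(133 + 1/(-12)) = 139*(133 - 1/12) = 139*(1595/12) = 221705/12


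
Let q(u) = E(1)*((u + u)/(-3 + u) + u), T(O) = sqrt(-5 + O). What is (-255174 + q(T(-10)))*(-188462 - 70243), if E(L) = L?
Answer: 258705*(255175*sqrt(15) + 765507*I)/(sqrt(15) + 3*I) ≈ 6.6014e+10 - 7.5148e+5*I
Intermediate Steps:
q(u) = u + 2*u/(-3 + u) (q(u) = 1*((u + u)/(-3 + u) + u) = 1*((2*u)/(-3 + u) + u) = 1*(2*u/(-3 + u) + u) = 1*(u + 2*u/(-3 + u)) = u + 2*u/(-3 + u))
(-255174 + q(T(-10)))*(-188462 - 70243) = (-255174 + sqrt(-5 - 10)*(-1 + sqrt(-5 - 10))/(-3 + sqrt(-5 - 10)))*(-188462 - 70243) = (-255174 + sqrt(-15)*(-1 + sqrt(-15))/(-3 + sqrt(-15)))*(-258705) = (-255174 + (I*sqrt(15))*(-1 + I*sqrt(15))/(-3 + I*sqrt(15)))*(-258705) = (-255174 + I*sqrt(15)*(-1 + I*sqrt(15))/(-3 + I*sqrt(15)))*(-258705) = 66014789670 - 258705*I*sqrt(15)*(-1 + I*sqrt(15))/(-3 + I*sqrt(15))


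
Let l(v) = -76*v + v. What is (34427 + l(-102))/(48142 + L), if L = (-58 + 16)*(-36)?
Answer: 42077/49654 ≈ 0.84740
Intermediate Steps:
l(v) = -75*v
L = 1512 (L = -42*(-36) = 1512)
(34427 + l(-102))/(48142 + L) = (34427 - 75*(-102))/(48142 + 1512) = (34427 + 7650)/49654 = 42077*(1/49654) = 42077/49654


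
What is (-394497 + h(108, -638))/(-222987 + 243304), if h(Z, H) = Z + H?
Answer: -395027/20317 ≈ -19.443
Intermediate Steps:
h(Z, H) = H + Z
(-394497 + h(108, -638))/(-222987 + 243304) = (-394497 + (-638 + 108))/(-222987 + 243304) = (-394497 - 530)/20317 = -395027*1/20317 = -395027/20317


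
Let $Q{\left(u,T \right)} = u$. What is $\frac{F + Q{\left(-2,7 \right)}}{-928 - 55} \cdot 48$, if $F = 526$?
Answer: $- \frac{25152}{983} \approx -25.587$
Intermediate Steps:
$\frac{F + Q{\left(-2,7 \right)}}{-928 - 55} \cdot 48 = \frac{526 - 2}{-928 - 55} \cdot 48 = \frac{524}{-983} \cdot 48 = 524 \left(- \frac{1}{983}\right) 48 = \left(- \frac{524}{983}\right) 48 = - \frac{25152}{983}$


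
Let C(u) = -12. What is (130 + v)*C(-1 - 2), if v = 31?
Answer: -1932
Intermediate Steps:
(130 + v)*C(-1 - 2) = (130 + 31)*(-12) = 161*(-12) = -1932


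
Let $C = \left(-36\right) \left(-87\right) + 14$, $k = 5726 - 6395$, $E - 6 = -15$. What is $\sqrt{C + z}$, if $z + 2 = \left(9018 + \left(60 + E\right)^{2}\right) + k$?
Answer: $9 \sqrt{174} \approx 118.72$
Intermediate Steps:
$E = -9$ ($E = 6 - 15 = -9$)
$k = -669$
$C = 3146$ ($C = 3132 + 14 = 3146$)
$z = 10948$ ($z = -2 + \left(\left(9018 + \left(60 - 9\right)^{2}\right) - 669\right) = -2 + \left(\left(9018 + 51^{2}\right) - 669\right) = -2 + \left(\left(9018 + 2601\right) - 669\right) = -2 + \left(11619 - 669\right) = -2 + 10950 = 10948$)
$\sqrt{C + z} = \sqrt{3146 + 10948} = \sqrt{14094} = 9 \sqrt{174}$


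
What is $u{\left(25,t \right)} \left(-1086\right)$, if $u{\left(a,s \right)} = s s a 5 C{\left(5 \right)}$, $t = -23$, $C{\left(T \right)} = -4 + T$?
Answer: $-71811750$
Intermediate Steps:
$u{\left(a,s \right)} = 5 a s^{2}$ ($u{\left(a,s \right)} = s s a 5 \left(-4 + 5\right) = s^{2} a 5 \cdot 1 = a s^{2} \cdot 5 \cdot 1 = 5 a s^{2} \cdot 1 = 5 a s^{2}$)
$u{\left(25,t \right)} \left(-1086\right) = 5 \cdot 25 \left(-23\right)^{2} \left(-1086\right) = 5 \cdot 25 \cdot 529 \left(-1086\right) = 66125 \left(-1086\right) = -71811750$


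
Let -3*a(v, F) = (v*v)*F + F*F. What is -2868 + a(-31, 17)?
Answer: -8410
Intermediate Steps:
a(v, F) = -F²/3 - F*v²/3 (a(v, F) = -((v*v)*F + F*F)/3 = -(v²*F + F²)/3 = -(F*v² + F²)/3 = -(F² + F*v²)/3 = -F²/3 - F*v²/3)
-2868 + a(-31, 17) = -2868 - ⅓*17*(17 + (-31)²) = -2868 - ⅓*17*(17 + 961) = -2868 - ⅓*17*978 = -2868 - 5542 = -8410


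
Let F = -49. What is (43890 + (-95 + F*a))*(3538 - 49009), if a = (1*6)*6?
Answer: -1911191601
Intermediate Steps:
a = 36 (a = 6*6 = 36)
(43890 + (-95 + F*a))*(3538 - 49009) = (43890 + (-95 - 49*36))*(3538 - 49009) = (43890 + (-95 - 1764))*(-45471) = (43890 - 1859)*(-45471) = 42031*(-45471) = -1911191601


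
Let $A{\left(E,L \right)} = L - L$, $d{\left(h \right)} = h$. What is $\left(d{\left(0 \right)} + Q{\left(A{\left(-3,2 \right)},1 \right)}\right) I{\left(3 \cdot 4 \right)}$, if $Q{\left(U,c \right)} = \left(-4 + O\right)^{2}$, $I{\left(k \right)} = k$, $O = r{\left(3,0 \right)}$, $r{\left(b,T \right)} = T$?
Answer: $192$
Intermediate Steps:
$O = 0$
$A{\left(E,L \right)} = 0$
$Q{\left(U,c \right)} = 16$ ($Q{\left(U,c \right)} = \left(-4 + 0\right)^{2} = \left(-4\right)^{2} = 16$)
$\left(d{\left(0 \right)} + Q{\left(A{\left(-3,2 \right)},1 \right)}\right) I{\left(3 \cdot 4 \right)} = \left(0 + 16\right) 3 \cdot 4 = 16 \cdot 12 = 192$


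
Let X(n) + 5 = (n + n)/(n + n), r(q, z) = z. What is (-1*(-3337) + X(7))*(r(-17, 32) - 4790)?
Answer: -15858414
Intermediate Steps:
X(n) = -4 (X(n) = -5 + (n + n)/(n + n) = -5 + (2*n)/((2*n)) = -5 + (2*n)*(1/(2*n)) = -5 + 1 = -4)
(-1*(-3337) + X(7))*(r(-17, 32) - 4790) = (-1*(-3337) - 4)*(32 - 4790) = (3337 - 4)*(-4758) = 3333*(-4758) = -15858414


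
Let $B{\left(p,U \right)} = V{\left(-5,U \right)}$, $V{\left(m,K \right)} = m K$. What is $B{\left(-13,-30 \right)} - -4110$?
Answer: $4260$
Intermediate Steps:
$V{\left(m,K \right)} = K m$
$B{\left(p,U \right)} = - 5 U$ ($B{\left(p,U \right)} = U \left(-5\right) = - 5 U$)
$B{\left(-13,-30 \right)} - -4110 = \left(-5\right) \left(-30\right) - -4110 = 150 + 4110 = 4260$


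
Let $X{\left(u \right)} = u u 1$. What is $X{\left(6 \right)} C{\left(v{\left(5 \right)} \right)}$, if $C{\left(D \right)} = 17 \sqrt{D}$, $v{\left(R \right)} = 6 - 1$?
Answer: $612 \sqrt{5} \approx 1368.5$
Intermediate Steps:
$X{\left(u \right)} = u^{2}$ ($X{\left(u \right)} = u^{2} \cdot 1 = u^{2}$)
$v{\left(R \right)} = 5$
$X{\left(6 \right)} C{\left(v{\left(5 \right)} \right)} = 6^{2} \cdot 17 \sqrt{5} = 36 \cdot 17 \sqrt{5} = 612 \sqrt{5}$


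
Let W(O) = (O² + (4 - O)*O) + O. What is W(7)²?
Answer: 1225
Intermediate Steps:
W(O) = O + O² + O*(4 - O) (W(O) = (O² + O*(4 - O)) + O = O + O² + O*(4 - O))
W(7)² = (5*7)² = 35² = 1225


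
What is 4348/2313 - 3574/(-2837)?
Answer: 20601938/6561981 ≈ 3.1396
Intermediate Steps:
4348/2313 - 3574/(-2837) = 4348*(1/2313) - 3574*(-1/2837) = 4348/2313 + 3574/2837 = 20601938/6561981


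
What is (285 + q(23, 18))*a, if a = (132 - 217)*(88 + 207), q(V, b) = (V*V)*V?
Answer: -312233900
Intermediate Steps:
q(V, b) = V³ (q(V, b) = V²*V = V³)
a = -25075 (a = -85*295 = -25075)
(285 + q(23, 18))*a = (285 + 23³)*(-25075) = (285 + 12167)*(-25075) = 12452*(-25075) = -312233900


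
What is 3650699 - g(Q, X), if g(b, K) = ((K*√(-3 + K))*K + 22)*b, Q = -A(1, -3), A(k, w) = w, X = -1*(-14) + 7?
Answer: 3650633 - 3969*√2 ≈ 3.6450e+6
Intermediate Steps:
X = 21 (X = 14 + 7 = 21)
Q = 3 (Q = -1*(-3) = 3)
g(b, K) = b*(22 + K²*√(-3 + K)) (g(b, K) = (K²*√(-3 + K) + 22)*b = (22 + K²*√(-3 + K))*b = b*(22 + K²*√(-3 + K)))
3650699 - g(Q, X) = 3650699 - 3*(22 + 21²*√(-3 + 21)) = 3650699 - 3*(22 + 441*√18) = 3650699 - 3*(22 + 441*(3*√2)) = 3650699 - 3*(22 + 1323*√2) = 3650699 - (66 + 3969*√2) = 3650699 + (-66 - 3969*√2) = 3650633 - 3969*√2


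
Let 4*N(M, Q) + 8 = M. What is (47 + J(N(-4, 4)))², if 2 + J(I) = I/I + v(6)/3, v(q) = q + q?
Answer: 2500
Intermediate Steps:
v(q) = 2*q
N(M, Q) = -2 + M/4
J(I) = 3 (J(I) = -2 + (I/I + (2*6)/3) = -2 + (1 + 12*(⅓)) = -2 + (1 + 4) = -2 + 5 = 3)
(47 + J(N(-4, 4)))² = (47 + 3)² = 50² = 2500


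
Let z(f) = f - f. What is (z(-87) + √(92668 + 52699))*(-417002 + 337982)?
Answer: -1343340*√503 ≈ -3.0128e+7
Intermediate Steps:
z(f) = 0
(z(-87) + √(92668 + 52699))*(-417002 + 337982) = (0 + √(92668 + 52699))*(-417002 + 337982) = (0 + √145367)*(-79020) = (0 + 17*√503)*(-79020) = (17*√503)*(-79020) = -1343340*√503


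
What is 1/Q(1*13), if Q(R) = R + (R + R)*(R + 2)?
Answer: 1/403 ≈ 0.0024814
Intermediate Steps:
Q(R) = R + 2*R*(2 + R) (Q(R) = R + (2*R)*(2 + R) = R + 2*R*(2 + R))
1/Q(1*13) = 1/((1*13)*(5 + 2*(1*13))) = 1/(13*(5 + 2*13)) = 1/(13*(5 + 26)) = 1/(13*31) = 1/403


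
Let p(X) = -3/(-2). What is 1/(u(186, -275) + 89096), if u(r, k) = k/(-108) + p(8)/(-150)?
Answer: 675/60141512 ≈ 1.1224e-5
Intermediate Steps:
p(X) = 3/2 (p(X) = -3*(-½) = 3/2)
u(r, k) = -1/100 - k/108 (u(r, k) = k/(-108) + (3/2)/(-150) = k*(-1/108) + (3/2)*(-1/150) = -k/108 - 1/100 = -1/100 - k/108)
1/(u(186, -275) + 89096) = 1/((-1/100 - 1/108*(-275)) + 89096) = 1/((-1/100 + 275/108) + 89096) = 1/(1712/675 + 89096) = 1/(60141512/675) = 675/60141512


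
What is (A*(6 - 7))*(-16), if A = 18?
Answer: 288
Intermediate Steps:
(A*(6 - 7))*(-16) = (18*(6 - 7))*(-16) = (18*(-1))*(-16) = -18*(-16) = 288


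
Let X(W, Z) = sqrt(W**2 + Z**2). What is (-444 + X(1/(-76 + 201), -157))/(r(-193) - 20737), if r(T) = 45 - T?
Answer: 148/6833 - sqrt(385140626)/2562375 ≈ 0.014001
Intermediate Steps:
(-444 + X(1/(-76 + 201), -157))/(r(-193) - 20737) = (-444 + sqrt((1/(-76 + 201))**2 + (-157)**2))/((45 - 1*(-193)) - 20737) = (-444 + sqrt((1/125)**2 + 24649))/((45 + 193) - 20737) = (-444 + sqrt((1/125)**2 + 24649))/(238 - 20737) = (-444 + sqrt(1/15625 + 24649))/(-20499) = (-444 + sqrt(385140626/15625))*(-1/20499) = (-444 + sqrt(385140626)/125)*(-1/20499) = 148/6833 - sqrt(385140626)/2562375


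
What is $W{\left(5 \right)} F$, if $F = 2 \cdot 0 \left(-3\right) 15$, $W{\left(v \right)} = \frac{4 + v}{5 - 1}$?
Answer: $0$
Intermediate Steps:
$W{\left(v \right)} = 1 + \frac{v}{4}$ ($W{\left(v \right)} = \frac{4 + v}{4} = \left(4 + v\right) \frac{1}{4} = 1 + \frac{v}{4}$)
$F = 0$ ($F = 0 \left(-3\right) 15 = 0 \cdot 15 = 0$)
$W{\left(5 \right)} F = \left(1 + \frac{1}{4} \cdot 5\right) 0 = \left(1 + \frac{5}{4}\right) 0 = \frac{9}{4} \cdot 0 = 0$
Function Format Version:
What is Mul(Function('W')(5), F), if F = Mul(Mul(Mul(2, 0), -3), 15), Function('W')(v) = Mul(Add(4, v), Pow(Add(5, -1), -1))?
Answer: 0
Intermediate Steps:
Function('W')(v) = Add(1, Mul(Rational(1, 4), v)) (Function('W')(v) = Mul(Add(4, v), Pow(4, -1)) = Mul(Add(4, v), Rational(1, 4)) = Add(1, Mul(Rational(1, 4), v)))
F = 0 (F = Mul(Mul(0, -3), 15) = Mul(0, 15) = 0)
Mul(Function('W')(5), F) = Mul(Add(1, Mul(Rational(1, 4), 5)), 0) = Mul(Add(1, Rational(5, 4)), 0) = Mul(Rational(9, 4), 0) = 0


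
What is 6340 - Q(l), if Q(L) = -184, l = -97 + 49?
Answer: 6524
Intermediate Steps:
l = -48
6340 - Q(l) = 6340 - 1*(-184) = 6340 + 184 = 6524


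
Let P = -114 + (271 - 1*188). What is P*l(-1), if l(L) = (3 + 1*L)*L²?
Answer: -62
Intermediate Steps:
P = -31 (P = -114 + (271 - 188) = -114 + 83 = -31)
l(L) = L²*(3 + L) (l(L) = (3 + L)*L² = L²*(3 + L))
P*l(-1) = -31*(-1)²*(3 - 1) = -31*2 = -62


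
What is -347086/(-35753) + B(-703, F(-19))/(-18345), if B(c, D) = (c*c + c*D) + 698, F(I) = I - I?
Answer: -3775705767/218629595 ≈ -17.270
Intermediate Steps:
F(I) = 0
B(c, D) = 698 + c**2 + D*c (B(c, D) = (c**2 + D*c) + 698 = 698 + c**2 + D*c)
-347086/(-35753) + B(-703, F(-19))/(-18345) = -347086/(-35753) + (698 + (-703)**2 + 0*(-703))/(-18345) = -347086*(-1/35753) + (698 + 494209 + 0)*(-1/18345) = 347086/35753 + 494907*(-1/18345) = 347086/35753 - 164969/6115 = -3775705767/218629595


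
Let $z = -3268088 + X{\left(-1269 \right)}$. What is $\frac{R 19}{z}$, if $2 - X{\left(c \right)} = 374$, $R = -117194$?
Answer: $\frac{1113343}{1634230} \approx 0.68126$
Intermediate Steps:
$X{\left(c \right)} = -372$ ($X{\left(c \right)} = 2 - 374 = -372$)
$z = -3268460$ ($z = -3268088 - 372 = -3268460$)
$\frac{R 19}{z} = \frac{\left(-117194\right) 19}{-3268460} = \left(-2226686\right) \left(- \frac{1}{3268460}\right) = \frac{1113343}{1634230}$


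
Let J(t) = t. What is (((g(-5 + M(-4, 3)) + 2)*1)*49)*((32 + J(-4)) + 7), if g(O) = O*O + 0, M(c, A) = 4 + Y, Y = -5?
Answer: 65170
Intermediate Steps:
M(c, A) = -1 (M(c, A) = 4 - 5 = -1)
g(O) = O**2 (g(O) = O**2 + 0 = O**2)
(((g(-5 + M(-4, 3)) + 2)*1)*49)*((32 + J(-4)) + 7) = ((((-5 - 1)**2 + 2)*1)*49)*((32 - 4) + 7) = ((((-6)**2 + 2)*1)*49)*(28 + 7) = (((36 + 2)*1)*49)*35 = ((38*1)*49)*35 = (38*49)*35 = 1862*35 = 65170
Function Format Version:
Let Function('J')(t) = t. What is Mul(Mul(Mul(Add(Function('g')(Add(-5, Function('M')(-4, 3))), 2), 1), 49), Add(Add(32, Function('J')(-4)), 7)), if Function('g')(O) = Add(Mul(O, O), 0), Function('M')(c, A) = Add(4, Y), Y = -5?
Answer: 65170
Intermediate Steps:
Function('M')(c, A) = -1 (Function('M')(c, A) = Add(4, -5) = -1)
Function('g')(O) = Pow(O, 2) (Function('g')(O) = Add(Pow(O, 2), 0) = Pow(O, 2))
Mul(Mul(Mul(Add(Function('g')(Add(-5, Function('M')(-4, 3))), 2), 1), 49), Add(Add(32, Function('J')(-4)), 7)) = Mul(Mul(Mul(Add(Pow(Add(-5, -1), 2), 2), 1), 49), Add(Add(32, -4), 7)) = Mul(Mul(Mul(Add(Pow(-6, 2), 2), 1), 49), Add(28, 7)) = Mul(Mul(Mul(Add(36, 2), 1), 49), 35) = Mul(Mul(Mul(38, 1), 49), 35) = Mul(Mul(38, 49), 35) = Mul(1862, 35) = 65170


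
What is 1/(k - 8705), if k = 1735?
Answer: -1/6970 ≈ -0.00014347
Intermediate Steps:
1/(k - 8705) = 1/(1735 - 8705) = 1/(-6970) = -1/6970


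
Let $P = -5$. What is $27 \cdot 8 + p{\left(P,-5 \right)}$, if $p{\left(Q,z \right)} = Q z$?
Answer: $241$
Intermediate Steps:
$27 \cdot 8 + p{\left(P,-5 \right)} = 27 \cdot 8 - -25 = 216 + 25 = 241$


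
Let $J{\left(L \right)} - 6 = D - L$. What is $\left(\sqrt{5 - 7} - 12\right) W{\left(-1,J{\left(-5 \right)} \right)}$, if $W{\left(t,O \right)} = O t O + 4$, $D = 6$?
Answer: $3420 - 285 i \sqrt{2} \approx 3420.0 - 403.05 i$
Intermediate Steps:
$J{\left(L \right)} = 12 - L$ ($J{\left(L \right)} = 6 - \left(-6 + L\right) = 12 - L$)
$W{\left(t,O \right)} = 4 + t O^{2}$ ($W{\left(t,O \right)} = t O^{2} + 4 = 4 + t O^{2}$)
$\left(\sqrt{5 - 7} - 12\right) W{\left(-1,J{\left(-5 \right)} \right)} = \left(\sqrt{5 - 7} - 12\right) \left(4 - \left(12 - -5\right)^{2}\right) = \left(\sqrt{-2} - 12\right) \left(4 - \left(12 + 5\right)^{2}\right) = \left(i \sqrt{2} - 12\right) \left(4 - 17^{2}\right) = \left(-12 + i \sqrt{2}\right) \left(4 - 289\right) = \left(-12 + i \sqrt{2}\right) \left(-285\right) = 3420 - 285 i \sqrt{2}$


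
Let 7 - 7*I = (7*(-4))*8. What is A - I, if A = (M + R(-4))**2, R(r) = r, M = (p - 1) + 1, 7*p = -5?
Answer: -528/49 ≈ -10.776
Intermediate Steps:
p = -5/7 (p = (1/7)*(-5) = -5/7 ≈ -0.71429)
M = -5/7 (M = (-5/7 - 1) + 1 = -12/7 + 1 = -5/7 ≈ -0.71429)
I = 33 (I = 1 - 7*(-4)*8/7 = 1 - (-4)*8 = 1 - 1/7*(-224) = 1 + 32 = 33)
A = 1089/49 (A = (-5/7 - 4)**2 = (-33/7)**2 = 1089/49 ≈ 22.224)
A - I = 1089/49 - 1*33 = 1089/49 - 33 = -528/49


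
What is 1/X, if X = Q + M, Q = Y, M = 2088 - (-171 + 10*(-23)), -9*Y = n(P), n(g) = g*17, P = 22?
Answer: 9/22027 ≈ 0.00040859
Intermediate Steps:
n(g) = 17*g
Y = -374/9 (Y = -17*22/9 = -⅑*374 = -374/9 ≈ -41.556)
M = 2489 (M = 2088 - (-171 - 230) = 2088 - 1*(-401) = 2088 + 401 = 2489)
Q = -374/9 ≈ -41.556
X = 22027/9 (X = -374/9 + 2489 = 22027/9 ≈ 2447.4)
1/X = 1/(22027/9) = 9/22027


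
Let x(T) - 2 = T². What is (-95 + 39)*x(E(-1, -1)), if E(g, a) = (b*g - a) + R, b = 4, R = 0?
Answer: -616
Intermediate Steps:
E(g, a) = -a + 4*g (E(g, a) = (4*g - a) + 0 = (-a + 4*g) + 0 = -a + 4*g)
x(T) = 2 + T²
(-95 + 39)*x(E(-1, -1)) = (-95 + 39)*(2 + (-1*(-1) + 4*(-1))²) = -56*(2 + (1 - 4)²) = -56*(2 + (-3)²) = -56*(2 + 9) = -56*11 = -616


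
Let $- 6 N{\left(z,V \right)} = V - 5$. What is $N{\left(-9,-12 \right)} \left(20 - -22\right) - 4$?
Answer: $115$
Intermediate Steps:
$N{\left(z,V \right)} = \frac{5}{6} - \frac{V}{6}$ ($N{\left(z,V \right)} = - \frac{V - 5}{6} = - \frac{-5 + V}{6} = \frac{5}{6} - \frac{V}{6}$)
$N{\left(-9,-12 \right)} \left(20 - -22\right) - 4 = \left(\frac{5}{6} - -2\right) \left(20 - -22\right) - 4 = \left(\frac{5}{6} + 2\right) \left(20 + 22\right) - 4 = \frac{17}{6} \cdot 42 - 4 = 119 - 4 = 115$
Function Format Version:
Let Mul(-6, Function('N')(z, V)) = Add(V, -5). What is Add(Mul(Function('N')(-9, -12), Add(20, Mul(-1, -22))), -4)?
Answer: 115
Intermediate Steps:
Function('N')(z, V) = Add(Rational(5, 6), Mul(Rational(-1, 6), V)) (Function('N')(z, V) = Mul(Rational(-1, 6), Add(V, -5)) = Mul(Rational(-1, 6), Add(-5, V)) = Add(Rational(5, 6), Mul(Rational(-1, 6), V)))
Add(Mul(Function('N')(-9, -12), Add(20, Mul(-1, -22))), -4) = Add(Mul(Add(Rational(5, 6), Mul(Rational(-1, 6), -12)), Add(20, Mul(-1, -22))), -4) = Add(Mul(Add(Rational(5, 6), 2), Add(20, 22)), -4) = Add(Mul(Rational(17, 6), 42), -4) = Add(119, -4) = 115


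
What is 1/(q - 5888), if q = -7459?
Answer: -1/13347 ≈ -7.4923e-5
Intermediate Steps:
1/(q - 5888) = 1/(-7459 - 5888) = 1/(-13347) = -1/13347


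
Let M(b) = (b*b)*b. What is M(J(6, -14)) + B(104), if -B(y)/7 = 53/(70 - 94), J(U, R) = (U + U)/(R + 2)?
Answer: 347/24 ≈ 14.458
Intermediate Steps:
J(U, R) = 2*U/(2 + R) (J(U, R) = (2*U)/(2 + R) = 2*U/(2 + R))
M(b) = b**3 (M(b) = b**2*b = b**3)
B(y) = 371/24 (B(y) = -371/(70 - 94) = -371/(-24) = -371*(-1)/24 = -7*(-53/24) = 371/24)
M(J(6, -14)) + B(104) = (2*6/(2 - 14))**3 + 371/24 = (2*6/(-12))**3 + 371/24 = (2*6*(-1/12))**3 + 371/24 = (-1)**3 + 371/24 = -1 + 371/24 = 347/24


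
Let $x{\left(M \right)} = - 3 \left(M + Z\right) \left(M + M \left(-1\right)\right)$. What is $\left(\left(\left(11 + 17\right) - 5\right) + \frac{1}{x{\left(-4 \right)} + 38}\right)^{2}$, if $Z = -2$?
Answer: $\frac{765625}{1444} \approx 530.21$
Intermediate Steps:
$x{\left(M \right)} = 0$ ($x{\left(M \right)} = - 3 \left(M - 2\right) \left(M + M \left(-1\right)\right) = - 3 \left(-2 + M\right) \left(M - M\right) = - 3 \left(-2 + M\right) 0 = \left(-3\right) 0 = 0$)
$\left(\left(\left(11 + 17\right) - 5\right) + \frac{1}{x{\left(-4 \right)} + 38}\right)^{2} = \left(\left(\left(11 + 17\right) - 5\right) + \frac{1}{0 + 38}\right)^{2} = \left(\left(28 - 5\right) + \frac{1}{38}\right)^{2} = \left(23 + \frac{1}{38}\right)^{2} = \left(\frac{875}{38}\right)^{2} = \frac{765625}{1444}$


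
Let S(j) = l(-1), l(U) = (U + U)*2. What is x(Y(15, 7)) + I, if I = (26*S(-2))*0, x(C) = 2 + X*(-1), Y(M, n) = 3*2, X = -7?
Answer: 9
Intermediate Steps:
Y(M, n) = 6
l(U) = 4*U (l(U) = (2*U)*2 = 4*U)
S(j) = -4 (S(j) = 4*(-1) = -4)
x(C) = 9 (x(C) = 2 - 7*(-1) = 2 + 7 = 9)
I = 0 (I = (26*(-4))*0 = -104*0 = 0)
x(Y(15, 7)) + I = 9 + 0 = 9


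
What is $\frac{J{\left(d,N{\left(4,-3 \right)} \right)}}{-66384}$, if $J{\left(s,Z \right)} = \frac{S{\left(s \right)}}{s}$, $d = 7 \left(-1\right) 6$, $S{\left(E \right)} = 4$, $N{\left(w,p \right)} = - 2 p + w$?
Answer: $\frac{1}{697032} \approx 1.4347 \cdot 10^{-6}$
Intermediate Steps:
$N{\left(w,p \right)} = w - 2 p$
$d = -42$ ($d = \left(-7\right) 6 = -42$)
$J{\left(s,Z \right)} = \frac{4}{s}$
$\frac{J{\left(d,N{\left(4,-3 \right)} \right)}}{-66384} = \frac{4 \frac{1}{-42}}{-66384} = 4 \left(- \frac{1}{42}\right) \left(- \frac{1}{66384}\right) = \left(- \frac{2}{21}\right) \left(- \frac{1}{66384}\right) = \frac{1}{697032}$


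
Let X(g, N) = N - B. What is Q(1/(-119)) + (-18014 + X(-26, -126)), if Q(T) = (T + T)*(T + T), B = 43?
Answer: -257489459/14161 ≈ -18183.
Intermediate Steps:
X(g, N) = -43 + N (X(g, N) = N - 1*43 = N - 43 = -43 + N)
Q(T) = 4*T² (Q(T) = (2*T)*(2*T) = 4*T²)
Q(1/(-119)) + (-18014 + X(-26, -126)) = 4*(1/(-119))² + (-18014 + (-43 - 126)) = 4*(-1/119)² + (-18014 - 169) = 4*(1/14161) - 18183 = 4/14161 - 18183 = -257489459/14161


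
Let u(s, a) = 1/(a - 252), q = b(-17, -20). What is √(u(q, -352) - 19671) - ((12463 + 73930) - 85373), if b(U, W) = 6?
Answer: -1020 + I*√1794074035/302 ≈ -1020.0 + 140.25*I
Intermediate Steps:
q = 6
u(s, a) = 1/(-252 + a)
√(u(q, -352) - 19671) - ((12463 + 73930) - 85373) = √(1/(-252 - 352) - 19671) - ((12463 + 73930) - 85373) = √(1/(-604) - 19671) - (86393 - 85373) = √(-1/604 - 19671) - 1*1020 = √(-11881285/604) - 1020 = I*√1794074035/302 - 1020 = -1020 + I*√1794074035/302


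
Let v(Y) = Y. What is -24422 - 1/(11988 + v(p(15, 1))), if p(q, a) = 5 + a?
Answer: -292917469/11994 ≈ -24422.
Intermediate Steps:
-24422 - 1/(11988 + v(p(15, 1))) = -24422 - 1/(11988 + (5 + 1)) = -24422 - 1/(11988 + 6) = -24422 - 1/11994 = -292917469/11994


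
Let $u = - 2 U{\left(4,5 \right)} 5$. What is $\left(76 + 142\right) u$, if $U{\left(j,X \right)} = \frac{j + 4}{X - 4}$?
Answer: $-17440$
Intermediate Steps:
$U{\left(j,X \right)} = \frac{4 + j}{-4 + X}$
$u = -80$ ($u = - 2 \frac{4 + 4}{-4 + 5} \cdot 5 = - 2 \cdot 1^{-1} \cdot 8 \cdot 5 = - 2 \cdot 1 \cdot 8 \cdot 5 = \left(-2\right) 8 \cdot 5 = \left(-16\right) 5 = -80$)
$\left(76 + 142\right) u = \left(76 + 142\right) \left(-80\right) = 218 \left(-80\right) = -17440$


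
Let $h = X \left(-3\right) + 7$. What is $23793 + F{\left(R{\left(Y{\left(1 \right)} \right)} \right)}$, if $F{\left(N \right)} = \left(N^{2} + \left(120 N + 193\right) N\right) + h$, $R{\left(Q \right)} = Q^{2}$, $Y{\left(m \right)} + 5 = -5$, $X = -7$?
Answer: $1253121$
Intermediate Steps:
$Y{\left(m \right)} = -10$ ($Y{\left(m \right)} = -5 - 5 = -10$)
$h = 28$ ($h = \left(-7\right) \left(-3\right) + 7 = 21 + 7 = 28$)
$F{\left(N \right)} = 28 + N^{2} + N \left(193 + 120 N\right)$ ($F{\left(N \right)} = \left(N^{2} + \left(120 N + 193\right) N\right) + 28 = \left(N^{2} + \left(193 + 120 N\right) N\right) + 28 = \left(N^{2} + N \left(193 + 120 N\right)\right) + 28 = 28 + N^{2} + N \left(193 + 120 N\right)$)
$23793 + F{\left(R{\left(Y{\left(1 \right)} \right)} \right)} = 23793 + \left(28 + 121 \left(\left(-10\right)^{2}\right)^{2} + 193 \left(-10\right)^{2}\right) = 23793 + \left(28 + 121 \cdot 100^{2} + 193 \cdot 100\right) = 23793 + \left(28 + 121 \cdot 10000 + 19300\right) = 23793 + \left(28 + 1210000 + 19300\right) = 23793 + 1229328 = 1253121$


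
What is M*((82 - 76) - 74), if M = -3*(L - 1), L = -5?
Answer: -1224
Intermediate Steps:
M = 18 (M = -3*(-5 - 1) = -3*(-6) = 18)
M*((82 - 76) - 74) = 18*((82 - 76) - 74) = 18*(6 - 74) = 18*(-68) = -1224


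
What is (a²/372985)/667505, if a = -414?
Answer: 171396/248969352425 ≈ 6.8842e-7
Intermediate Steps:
(a²/372985)/667505 = ((-414)²/372985)/667505 = (171396*(1/372985))*(1/667505) = (171396/372985)*(1/667505) = 171396/248969352425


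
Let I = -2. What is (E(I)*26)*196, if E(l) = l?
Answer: -10192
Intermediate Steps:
(E(I)*26)*196 = -2*26*196 = -52*196 = -10192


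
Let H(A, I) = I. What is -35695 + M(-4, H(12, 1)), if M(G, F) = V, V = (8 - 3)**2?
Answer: -35670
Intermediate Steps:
V = 25 (V = 5**2 = 25)
M(G, F) = 25
-35695 + M(-4, H(12, 1)) = -35695 + 25 = -35670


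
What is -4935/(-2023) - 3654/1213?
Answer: -200841/350557 ≈ -0.57292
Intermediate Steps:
-4935/(-2023) - 3654/1213 = -4935*(-1/2023) - 3654*1/1213 = 705/289 - 3654/1213 = -200841/350557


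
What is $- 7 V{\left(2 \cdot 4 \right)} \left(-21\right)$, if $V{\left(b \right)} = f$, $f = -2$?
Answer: $-294$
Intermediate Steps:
$V{\left(b \right)} = -2$
$- 7 V{\left(2 \cdot 4 \right)} \left(-21\right) = \left(-7\right) \left(-2\right) \left(-21\right) = 14 \left(-21\right) = -294$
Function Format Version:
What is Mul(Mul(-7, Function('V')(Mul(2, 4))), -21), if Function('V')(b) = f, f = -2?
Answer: -294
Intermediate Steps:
Function('V')(b) = -2
Mul(Mul(-7, Function('V')(Mul(2, 4))), -21) = Mul(Mul(-7, -2), -21) = Mul(14, -21) = -294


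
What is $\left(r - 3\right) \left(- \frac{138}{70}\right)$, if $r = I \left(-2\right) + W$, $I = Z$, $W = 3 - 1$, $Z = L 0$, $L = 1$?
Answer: $\frac{69}{35} \approx 1.9714$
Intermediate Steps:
$Z = 0$ ($Z = 1 \cdot 0 = 0$)
$W = 2$ ($W = 3 - 1 = 2$)
$I = 0$
$r = 2$ ($r = 0 \left(-2\right) + 2 = 0 + 2 = 2$)
$\left(r - 3\right) \left(- \frac{138}{70}\right) = \left(2 - 3\right) \left(- \frac{138}{70}\right) = - \frac{-138}{70} = \left(-1\right) \left(- \frac{69}{35}\right) = \frac{69}{35}$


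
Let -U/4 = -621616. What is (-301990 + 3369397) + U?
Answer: 5553871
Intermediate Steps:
U = 2486464 (U = -4*(-621616) = 2486464)
(-301990 + 3369397) + U = (-301990 + 3369397) + 2486464 = 3067407 + 2486464 = 5553871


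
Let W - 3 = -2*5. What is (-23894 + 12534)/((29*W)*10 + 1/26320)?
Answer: 298995200/53429599 ≈ 5.5961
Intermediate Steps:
W = -7 (W = 3 - 2*5 = 3 - 10 = -7)
(-23894 + 12534)/((29*W)*10 + 1/26320) = (-23894 + 12534)/((29*(-7))*10 + 1/26320) = -11360/(-203*10 + 1/26320) = -11360/(-2030 + 1/26320) = -11360/(-53429599/26320) = -11360*(-26320/53429599) = 298995200/53429599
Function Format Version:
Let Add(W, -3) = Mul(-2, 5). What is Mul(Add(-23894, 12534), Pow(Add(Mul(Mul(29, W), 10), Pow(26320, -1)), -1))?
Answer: Rational(298995200, 53429599) ≈ 5.5961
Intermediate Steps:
W = -7 (W = Add(3, Mul(-2, 5)) = Add(3, -10) = -7)
Mul(Add(-23894, 12534), Pow(Add(Mul(Mul(29, W), 10), Pow(26320, -1)), -1)) = Mul(Add(-23894, 12534), Pow(Add(Mul(Mul(29, -7), 10), Pow(26320, -1)), -1)) = Mul(-11360, Pow(Add(Mul(-203, 10), Rational(1, 26320)), -1)) = Mul(-11360, Pow(Add(-2030, Rational(1, 26320)), -1)) = Mul(-11360, Pow(Rational(-53429599, 26320), -1)) = Mul(-11360, Rational(-26320, 53429599)) = Rational(298995200, 53429599)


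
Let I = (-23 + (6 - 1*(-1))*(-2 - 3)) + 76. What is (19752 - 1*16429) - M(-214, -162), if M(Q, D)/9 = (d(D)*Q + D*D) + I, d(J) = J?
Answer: -545047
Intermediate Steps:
I = 18 (I = (-23 + (6 + 1)*(-5)) + 76 = (-23 + 7*(-5)) + 76 = (-23 - 35) + 76 = -58 + 76 = 18)
M(Q, D) = 162 + 9*D**2 + 9*D*Q (M(Q, D) = 9*((D*Q + D*D) + 18) = 9*((D*Q + D**2) + 18) = 9*((D**2 + D*Q) + 18) = 9*(18 + D**2 + D*Q) = 162 + 9*D**2 + 9*D*Q)
(19752 - 1*16429) - M(-214, -162) = (19752 - 1*16429) - (162 + 9*(-162)**2 + 9*(-162)*(-214)) = (19752 - 16429) - (162 + 9*26244 + 312012) = 3323 - (162 + 236196 + 312012) = 3323 - 1*548370 = 3323 - 548370 = -545047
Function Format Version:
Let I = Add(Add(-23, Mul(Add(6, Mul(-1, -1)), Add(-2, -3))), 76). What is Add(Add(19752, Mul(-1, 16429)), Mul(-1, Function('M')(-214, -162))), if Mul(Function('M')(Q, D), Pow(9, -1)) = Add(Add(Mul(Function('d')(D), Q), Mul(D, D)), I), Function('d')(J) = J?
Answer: -545047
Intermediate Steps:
I = 18 (I = Add(Add(-23, Mul(Add(6, 1), -5)), 76) = Add(Add(-23, Mul(7, -5)), 76) = Add(Add(-23, -35), 76) = Add(-58, 76) = 18)
Function('M')(Q, D) = Add(162, Mul(9, Pow(D, 2)), Mul(9, D, Q)) (Function('M')(Q, D) = Mul(9, Add(Add(Mul(D, Q), Mul(D, D)), 18)) = Mul(9, Add(Add(Mul(D, Q), Pow(D, 2)), 18)) = Mul(9, Add(Add(Pow(D, 2), Mul(D, Q)), 18)) = Mul(9, Add(18, Pow(D, 2), Mul(D, Q))) = Add(162, Mul(9, Pow(D, 2)), Mul(9, D, Q)))
Add(Add(19752, Mul(-1, 16429)), Mul(-1, Function('M')(-214, -162))) = Add(Add(19752, Mul(-1, 16429)), Mul(-1, Add(162, Mul(9, Pow(-162, 2)), Mul(9, -162, -214)))) = Add(Add(19752, -16429), Mul(-1, Add(162, Mul(9, 26244), 312012))) = Add(3323, Mul(-1, Add(162, 236196, 312012))) = Add(3323, Mul(-1, 548370)) = Add(3323, -548370) = -545047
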